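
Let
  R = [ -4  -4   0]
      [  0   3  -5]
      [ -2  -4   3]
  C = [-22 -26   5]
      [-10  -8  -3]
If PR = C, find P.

P = [[3, 2, 5], [3, 0, -1]]

Since R sits to the right of P, P = CR⁻¹.
R has determinant 4; R⁻¹ = [[-11/4, 3, 5], [5/2, -3, -5], [3/2, -2, -3]].
P = CR⁻¹ = [[-22, -26, 5], [-10, -8, -3]] · [[-11/4, 3, 5], [5/2, -3, -5], [3/2, -2, -3]] = [[3, 2, 5], [3, 0, -1]].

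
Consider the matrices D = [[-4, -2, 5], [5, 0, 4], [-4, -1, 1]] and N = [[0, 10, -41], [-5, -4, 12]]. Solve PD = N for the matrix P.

P = [[-5, -4, 0], [4, -1, -4]]

Since D sits to the right of P, P = ND⁻¹.
det D = 1; the adjugate gives D⁻¹ = [[4, -3, -8], [-21, 16, 41], [-5, 4, 10]].
P = ND⁻¹ = [[0, 10, -41], [-5, -4, 12]] · [[4, -3, -8], [-21, 16, 41], [-5, 4, 10]] = [[-5, -4, 0], [4, -1, -4]].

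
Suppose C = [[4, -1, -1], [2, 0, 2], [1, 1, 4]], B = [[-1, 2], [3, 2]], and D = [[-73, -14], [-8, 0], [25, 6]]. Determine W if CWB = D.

W = [[3, -5], [1, -4], [-2, 4]]

Left-multiply by C⁻¹ and right-multiply by B⁻¹: W = C⁻¹DB⁻¹.
C has determinant -4; C⁻¹ = [[1/2, -3/4, 1/2], [3/2, -17/4, 5/2], [-1/2, 5/4, -1/2]].
det B = -8, so B⁻¹ = [[-1/4, 1/4], [3/8, 1/8]].
C⁻¹D = [[-18, -4], [-13, -6], [14, 4]].
W = (C⁻¹D)B⁻¹ = [[3, -5], [1, -4], [-2, 4]].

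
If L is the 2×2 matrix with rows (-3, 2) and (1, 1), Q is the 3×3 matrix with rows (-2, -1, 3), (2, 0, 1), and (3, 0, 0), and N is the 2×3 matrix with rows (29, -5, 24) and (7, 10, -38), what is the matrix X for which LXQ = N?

Left-multiply by L⁻¹ and right-multiply by Q⁻¹: X = L⁻¹NQ⁻¹.
det L = -5, so L⁻¹ = [[-1/5, 2/5], [1/5, 3/5]].
det Q = -3, so Q⁻¹ = [[0, 0, 1/3], [-1, 3, -8/3], [0, 1, -2/3]].
L⁻¹N = [[-3, 5, -20], [10, 5, -18]].
X = (L⁻¹N)Q⁻¹ = [[-5, -5, -1], [-5, -3, 2]].

X = [[-5, -5, -1], [-5, -3, 2]]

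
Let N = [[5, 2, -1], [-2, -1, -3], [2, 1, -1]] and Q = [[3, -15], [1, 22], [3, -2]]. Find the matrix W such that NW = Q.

Left-multiplying both sides by N⁻¹ gives W = N⁻¹Q.
det N = 4; the adjugate gives N⁻¹ = [[1, 1/4, -7/4], [-2, -3/4, 17/4], [0, -1/4, -1/4]].
W = N⁻¹Q = [[1, 1/4, -7/4], [-2, -3/4, 17/4], [0, -1/4, -1/4]] · [[3, -15], [1, 22], [3, -2]] = [[-2, -6], [6, 5], [-1, -5]].

W = [[-2, -6], [6, 5], [-1, -5]]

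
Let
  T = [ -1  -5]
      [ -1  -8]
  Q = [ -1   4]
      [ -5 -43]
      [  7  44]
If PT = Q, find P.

P = [[4, -3], [-1, 6], [-4, -3]]

T is on the right of P, so right-multiply by T⁻¹: P = QT⁻¹.
det T = 3, so T⁻¹ = [[-8/3, 5/3], [1/3, -1/3]].
P = QT⁻¹ = [[-1, 4], [-5, -43], [7, 44]] · [[-8/3, 5/3], [1/3, -1/3]] = [[4, -3], [-1, 6], [-4, -3]].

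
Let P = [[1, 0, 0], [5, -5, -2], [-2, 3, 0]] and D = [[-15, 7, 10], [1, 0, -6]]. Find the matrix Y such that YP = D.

P is on the right of Y, so right-multiply by P⁻¹: Y = DP⁻¹.
det P = 6, so P⁻¹ = [[1, 0, 0], [2/3, 0, 1/3], [5/6, -1/2, -5/6]].
Y = DP⁻¹ = [[-15, 7, 10], [1, 0, -6]] · [[1, 0, 0], [2/3, 0, 1/3], [5/6, -1/2, -5/6]] = [[-2, -5, -6], [-4, 3, 5]].

Y = [[-2, -5, -6], [-4, 3, 5]]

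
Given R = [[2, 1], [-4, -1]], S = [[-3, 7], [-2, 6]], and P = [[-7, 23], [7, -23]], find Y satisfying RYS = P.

Y = [[0, 0], [-1, 5]]

Isolating Y: multiply by R⁻¹ from the left and S⁻¹ from the right, so Y = R⁻¹PS⁻¹.
det R = 2, so R⁻¹ = [[-1/2, -1/2], [2, 1]].
det S = -4, so S⁻¹ = [[-3/2, 7/4], [-1/2, 3/4]].
R⁻¹P = [[0, 0], [-7, 23]].
Y = (R⁻¹P)S⁻¹ = [[0, 0], [-1, 5]].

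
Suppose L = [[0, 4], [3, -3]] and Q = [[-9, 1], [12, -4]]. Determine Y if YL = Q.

Y = [[-2, -3], [2, 4]]

L is on the right of Y, so right-multiply by L⁻¹: Y = QL⁻¹.
det L = -12; the adjugate gives L⁻¹ = [[1/4, 1/3], [1/4, 0]].
Y = QL⁻¹ = [[-9, 1], [12, -4]] · [[1/4, 1/3], [1/4, 0]] = [[-2, -3], [2, 4]].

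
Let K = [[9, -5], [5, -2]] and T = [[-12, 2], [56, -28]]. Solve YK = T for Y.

Since K sits to the right of Y, Y = TK⁻¹.
K has determinant 7; K⁻¹ = [[-2/7, 5/7], [-5/7, 9/7]].
Y = TK⁻¹ = [[-12, 2], [56, -28]] · [[-2/7, 5/7], [-5/7, 9/7]] = [[2, -6], [4, 4]].

Y = [[2, -6], [4, 4]]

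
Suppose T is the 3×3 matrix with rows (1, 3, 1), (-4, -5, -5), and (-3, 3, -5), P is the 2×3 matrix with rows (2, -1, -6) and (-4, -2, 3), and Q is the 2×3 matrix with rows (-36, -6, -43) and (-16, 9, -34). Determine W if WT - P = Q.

W = [[1, 5, 5], [-1, 1, 5]]

WT = Q + P = [[-34, -7, -49], [-20, 7, -31]].
Since T sits to the right of W, W = (Q + P)T⁻¹.
T has determinant -2; T⁻¹ = [[-20, -9, 5], [5/2, 1, -1/2], [27/2, 6, -7/2]].
W = (Q + P)T⁻¹ = [[1, 5, 5], [-1, 1, 5]].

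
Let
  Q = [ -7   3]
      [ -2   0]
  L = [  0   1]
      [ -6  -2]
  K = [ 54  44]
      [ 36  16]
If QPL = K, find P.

P = [[-2, 3], [4, 4]]

P = Q⁻¹KL⁻¹ (apply Q⁻¹ on the left and L⁻¹ on the right).
det Q = 6; the adjugate gives Q⁻¹ = [[0, -1/2], [1/3, -7/6]].
det L = 6, so L⁻¹ = [[-1/3, -1/6], [1, 0]].
Q⁻¹K = [[-18, -8], [-24, -4]].
P = (Q⁻¹K)L⁻¹ = [[-2, 3], [4, 4]].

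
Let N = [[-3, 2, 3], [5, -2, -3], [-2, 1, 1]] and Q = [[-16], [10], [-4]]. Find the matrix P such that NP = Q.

P = [[-3], [-5], [-5]]

Left-multiplying both sides by N⁻¹ gives P = N⁻¹Q.
det N = 2, so N⁻¹ = [[1/2, 1/2, 0], [1/2, 3/2, 3], [1/2, -1/2, -2]].
P = N⁻¹Q = [[1/2, 1/2, 0], [1/2, 3/2, 3], [1/2, -1/2, -2]] · [[-16], [10], [-4]] = [[-3], [-5], [-5]].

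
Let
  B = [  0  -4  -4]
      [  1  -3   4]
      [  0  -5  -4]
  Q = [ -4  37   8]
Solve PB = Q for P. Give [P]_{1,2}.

-4

B is on the right of P, so right-multiply by B⁻¹: P = QB⁻¹.
det B = 4, so B⁻¹ = [[8, 1, -7], [1, 0, -1], [-5/4, 0, 1]].
P = QB⁻¹ = [[-4, 37, 8]] · [[8, 1, -7], [1, 0, -1], [-5/4, 0, 1]] = [[-5, -4, -1]].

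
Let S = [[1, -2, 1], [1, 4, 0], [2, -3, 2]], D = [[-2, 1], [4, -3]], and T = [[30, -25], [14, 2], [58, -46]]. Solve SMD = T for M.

M = [[-5, 3], [-5, -3], [0, 1]]

Isolating M: multiply by S⁻¹ from the left and D⁻¹ from the right, so M = S⁻¹TD⁻¹.
S has determinant 1; S⁻¹ = [[8, 1, -4], [-2, 0, 1], [-11, -1, 6]].
det D = 2; the adjugate gives D⁻¹ = [[-3/2, -1/2], [-2, -1]].
S⁻¹T = [[22, -14], [-2, 4], [4, -3]].
M = (S⁻¹T)D⁻¹ = [[-5, 3], [-5, -3], [0, 1]].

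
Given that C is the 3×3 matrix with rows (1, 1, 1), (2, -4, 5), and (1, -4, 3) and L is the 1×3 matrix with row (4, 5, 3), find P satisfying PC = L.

Right-multiplying both sides by C⁻¹ gives P = LC⁻¹.
C has determinant 3; C⁻¹ = [[8/3, -7/3, 3], [-1/3, 2/3, -1], [-4/3, 5/3, -2]].
P = LC⁻¹ = [[4, 5, 3]] · [[8/3, -7/3, 3], [-1/3, 2/3, -1], [-4/3, 5/3, -2]] = [[5, -1, 1]].

P = [[5, -1, 1]]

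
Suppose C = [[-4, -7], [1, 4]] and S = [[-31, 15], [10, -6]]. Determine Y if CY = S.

Y = [[6, -2], [1, -1]]

Left-multiplying both sides by C⁻¹ gives Y = C⁻¹S.
C has determinant -9; C⁻¹ = [[-4/9, -7/9], [1/9, 4/9]].
Y = C⁻¹S = [[-4/9, -7/9], [1/9, 4/9]] · [[-31, 15], [10, -6]] = [[6, -2], [1, -1]].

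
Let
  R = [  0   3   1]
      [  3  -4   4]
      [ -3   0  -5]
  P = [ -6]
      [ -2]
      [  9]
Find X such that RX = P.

X = [[2], [-1], [-3]]

R is on the left of X, so left-multiply by R⁻¹: X = R⁻¹P.
R has determinant -3; R⁻¹ = [[-20/3, -5, -16/3], [-1, -1, -1], [4, 3, 3]].
X = R⁻¹P = [[-20/3, -5, -16/3], [-1, -1, -1], [4, 3, 3]] · [[-6], [-2], [9]] = [[2], [-1], [-3]].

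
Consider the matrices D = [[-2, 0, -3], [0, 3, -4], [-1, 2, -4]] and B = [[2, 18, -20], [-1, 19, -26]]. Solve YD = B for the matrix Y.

Y = [[-4, 2, 6], [-2, 3, 5]]

D is on the right of Y, so right-multiply by D⁻¹: Y = BD⁻¹.
D has determinant -1; D⁻¹ = [[4, 6, -9], [-4, -5, 8], [-3, -4, 6]].
Y = BD⁻¹ = [[2, 18, -20], [-1, 19, -26]] · [[4, 6, -9], [-4, -5, 8], [-3, -4, 6]] = [[-4, 2, 6], [-2, 3, 5]].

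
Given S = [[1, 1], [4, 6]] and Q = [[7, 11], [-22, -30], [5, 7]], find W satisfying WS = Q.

Right-multiplying both sides by S⁻¹ gives W = QS⁻¹.
S has determinant 2; S⁻¹ = [[3, -1/2], [-2, 1/2]].
W = QS⁻¹ = [[7, 11], [-22, -30], [5, 7]] · [[3, -1/2], [-2, 1/2]] = [[-1, 2], [-6, -4], [1, 1]].

W = [[-1, 2], [-6, -4], [1, 1]]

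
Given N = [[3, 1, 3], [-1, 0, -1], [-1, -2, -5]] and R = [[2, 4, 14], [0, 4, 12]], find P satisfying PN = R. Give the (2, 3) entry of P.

Since N sits to the right of P, P = RN⁻¹.
N has determinant -4; N⁻¹ = [[1/2, 1/4, 1/4], [1, 3, 0], [-1/2, -5/4, -1/4]].
P = RN⁻¹ = [[2, 4, 14], [0, 4, 12]] · [[1/2, 1/4, 1/4], [1, 3, 0], [-1/2, -5/4, -1/4]] = [[-2, -5, -3], [-2, -3, -3]].

-3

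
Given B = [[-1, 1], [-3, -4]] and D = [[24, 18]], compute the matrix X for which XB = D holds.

Right-multiplying both sides by B⁻¹ gives X = DB⁻¹.
det B = 7; the adjugate gives B⁻¹ = [[-4/7, -1/7], [3/7, -1/7]].
X = DB⁻¹ = [[24, 18]] · [[-4/7, -1/7], [3/7, -1/7]] = [[-6, -6]].

X = [[-6, -6]]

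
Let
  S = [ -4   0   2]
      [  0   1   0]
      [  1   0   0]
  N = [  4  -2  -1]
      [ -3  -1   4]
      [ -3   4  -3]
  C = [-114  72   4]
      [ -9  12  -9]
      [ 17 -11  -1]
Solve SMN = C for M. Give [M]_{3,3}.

M = S⁻¹CN⁻¹ (apply S⁻¹ on the left and N⁻¹ on the right).
det S = -2; the adjugate gives S⁻¹ = [[0, 0, 1], [0, 1, 0], [1/2, 0, 2]].
det N = 5; the adjugate gives N⁻¹ = [[-13/5, -2, -9/5], [-21/5, -3, -13/5], [-3, -2, -2]].
S⁻¹C = [[17, -11, -1], [-9, 12, -9], [-23, 14, 0]].
M = (S⁻¹C)N⁻¹ = [[5, 1, 0], [0, 0, 3], [1, 4, 5]].

5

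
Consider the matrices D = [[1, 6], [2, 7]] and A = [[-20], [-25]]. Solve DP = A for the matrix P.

Since D multiplies P on the left, P = D⁻¹A.
det D = -5, so D⁻¹ = [[-7/5, 6/5], [2/5, -1/5]].
P = D⁻¹A = [[-7/5, 6/5], [2/5, -1/5]] · [[-20], [-25]] = [[-2], [-3]].

P = [[-2], [-3]]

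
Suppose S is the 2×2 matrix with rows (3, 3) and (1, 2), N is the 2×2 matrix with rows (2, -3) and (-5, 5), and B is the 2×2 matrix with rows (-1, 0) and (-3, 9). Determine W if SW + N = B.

SW = B − N = [[-3, 3], [2, 4]].
Left-multiplying both sides by S⁻¹ gives W = S⁻¹(B − N).
det S = 3; the adjugate gives S⁻¹ = [[2/3, -1], [-1/3, 1]].
W = S⁻¹(B − N) = [[-4, -2], [3, 3]].

W = [[-4, -2], [3, 3]]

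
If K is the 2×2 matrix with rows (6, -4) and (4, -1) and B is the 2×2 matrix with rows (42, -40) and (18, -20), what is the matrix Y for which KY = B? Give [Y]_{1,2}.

Left-multiplying both sides by K⁻¹ gives Y = K⁻¹B.
K has determinant 10; K⁻¹ = [[-1/10, 2/5], [-2/5, 3/5]].
Y = K⁻¹B = [[-1/10, 2/5], [-2/5, 3/5]] · [[42, -40], [18, -20]] = [[3, -4], [-6, 4]].

-4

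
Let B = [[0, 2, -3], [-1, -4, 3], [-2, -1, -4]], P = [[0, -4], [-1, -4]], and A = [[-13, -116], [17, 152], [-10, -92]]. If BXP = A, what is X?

Left-multiply by B⁻¹ and right-multiply by P⁻¹: X = B⁻¹AP⁻¹.
det B = 1; the adjugate gives B⁻¹ = [[19, 11, -6], [-10, -6, 3], [-7, -4, 2]].
det P = -4, so P⁻¹ = [[1, -1], [-1/4, 0]].
B⁻¹A = [[0, 20], [-2, -28], [3, 20]].
X = (B⁻¹A)P⁻¹ = [[-5, 0], [5, 2], [-2, -3]].

X = [[-5, 0], [5, 2], [-2, -3]]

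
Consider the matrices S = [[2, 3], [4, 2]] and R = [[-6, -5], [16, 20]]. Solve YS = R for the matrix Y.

Y = [[-1, -1], [6, 1]]

Since S sits to the right of Y, Y = RS⁻¹.
det S = -8, so S⁻¹ = [[-1/4, 3/8], [1/2, -1/4]].
Y = RS⁻¹ = [[-6, -5], [16, 20]] · [[-1/4, 3/8], [1/2, -1/4]] = [[-1, -1], [6, 1]].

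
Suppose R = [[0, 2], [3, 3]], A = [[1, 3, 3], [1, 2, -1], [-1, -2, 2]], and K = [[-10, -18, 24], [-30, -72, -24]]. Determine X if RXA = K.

X = [[-5, -5, -5], [1, -3, 3]]

X = R⁻¹KA⁻¹ (apply R⁻¹ on the left and A⁻¹ on the right).
det R = -6, so R⁻¹ = [[-1/2, 1/3], [1/2, 0]].
det A = -1; the adjugate gives A⁻¹ = [[-2, 12, 9], [1, -5, -4], [0, 1, 1]].
R⁻¹K = [[-5, -15, -20], [-5, -9, 12]].
X = (R⁻¹K)A⁻¹ = [[-5, -5, -5], [1, -3, 3]].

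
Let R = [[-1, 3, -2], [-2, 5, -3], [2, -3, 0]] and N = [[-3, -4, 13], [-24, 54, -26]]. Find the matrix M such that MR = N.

M = [[1, -5, -6], [4, 6, -4]]

Since R sits to the right of M, M = NR⁻¹.
det R = -1; the adjugate gives R⁻¹ = [[9, -6, -1], [6, -4, -1], [4, -3, -1]].
M = NR⁻¹ = [[-3, -4, 13], [-24, 54, -26]] · [[9, -6, -1], [6, -4, -1], [4, -3, -1]] = [[1, -5, -6], [4, 6, -4]].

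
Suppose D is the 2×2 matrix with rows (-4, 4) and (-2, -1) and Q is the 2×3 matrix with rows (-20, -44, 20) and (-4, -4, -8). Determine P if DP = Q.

P = [[3, 5, 1], [-2, -6, 6]]

D is on the left of P, so left-multiply by D⁻¹: P = D⁻¹Q.
det D = 12; the adjugate gives D⁻¹ = [[-1/12, -1/3], [1/6, -1/3]].
P = D⁻¹Q = [[-1/12, -1/3], [1/6, -1/3]] · [[-20, -44, 20], [-4, -4, -8]] = [[3, 5, 1], [-2, -6, 6]].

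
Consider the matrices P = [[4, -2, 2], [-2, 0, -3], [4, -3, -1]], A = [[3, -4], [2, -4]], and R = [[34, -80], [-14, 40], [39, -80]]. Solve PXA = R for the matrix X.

X = [[0, 5], [1, -1], [-2, 2]]

Isolating X: multiply by P⁻¹ from the left and A⁻¹ from the right, so X = P⁻¹RA⁻¹.
det P = 4; the adjugate gives P⁻¹ = [[-9/4, -2, 3/2], [-7/2, -3, 2], [3/2, 1, -1]].
det A = -4; the adjugate gives A⁻¹ = [[1, -1], [1/2, -3/4]].
P⁻¹R = [[10, -20], [1, 0], [-2, 0]].
X = (P⁻¹R)A⁻¹ = [[0, 5], [1, -1], [-2, 2]].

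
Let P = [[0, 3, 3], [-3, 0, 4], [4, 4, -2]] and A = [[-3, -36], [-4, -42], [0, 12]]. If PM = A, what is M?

M = [[4, 6], [-3, -6], [2, -6]]

Since P multiplies M on the left, M = P⁻¹A.
P has determinant -6; P⁻¹ = [[8/3, -3, -2], [-5/3, 2, 3/2], [2, -2, -3/2]].
M = P⁻¹A = [[8/3, -3, -2], [-5/3, 2, 3/2], [2, -2, -3/2]] · [[-3, -36], [-4, -42], [0, 12]] = [[4, 6], [-3, -6], [2, -6]].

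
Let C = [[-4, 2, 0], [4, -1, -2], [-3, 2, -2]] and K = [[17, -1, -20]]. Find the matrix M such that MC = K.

M = [[-3, 5, 5]]

Right-multiplying both sides by C⁻¹ gives M = KC⁻¹.
C has determinant 4; C⁻¹ = [[3/2, 1, -1], [7/2, 2, -2], [5/4, 1/2, -1]].
M = KC⁻¹ = [[17, -1, -20]] · [[3/2, 1, -1], [7/2, 2, -2], [5/4, 1/2, -1]] = [[-3, 5, 5]].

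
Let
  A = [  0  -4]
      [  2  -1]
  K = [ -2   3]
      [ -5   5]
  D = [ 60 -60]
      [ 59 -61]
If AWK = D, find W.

Left-multiply by A⁻¹ and right-multiply by K⁻¹: W = A⁻¹DK⁻¹.
det A = 8, so A⁻¹ = [[-1/8, 1/2], [-1/4, 0]].
det K = 5, so K⁻¹ = [[1, -3/5], [1, -2/5]].
A⁻¹D = [[22, -23], [-15, 15]].
W = (A⁻¹D)K⁻¹ = [[-1, -4], [0, 3]].

W = [[-1, -4], [0, 3]]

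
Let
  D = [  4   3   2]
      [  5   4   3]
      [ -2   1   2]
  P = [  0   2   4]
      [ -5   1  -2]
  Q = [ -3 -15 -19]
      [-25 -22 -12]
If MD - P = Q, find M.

MD = Q + P = [[-3, -13, -15], [-30, -21, -14]].
D is on the right of M, so right-multiply by D⁻¹: M = (Q + P)D⁻¹.
det D = -2, so D⁻¹ = [[-5/2, 2, -1/2], [8, -6, 1], [-13/2, 5, -1/2]].
M = (Q + P)D⁻¹ = [[1, -3, -4], [-2, -4, 1]].

M = [[1, -3, -4], [-2, -4, 1]]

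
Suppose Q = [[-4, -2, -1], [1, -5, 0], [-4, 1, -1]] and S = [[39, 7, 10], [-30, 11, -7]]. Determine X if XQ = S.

X = [[-4, -1, -6], [2, -2, 5]]

Since Q sits to the right of X, X = SQ⁻¹.
det Q = -3; the adjugate gives Q⁻¹ = [[-5/3, 1, 5/3], [-1/3, 0, 1/3], [19/3, -4, -22/3]].
X = SQ⁻¹ = [[39, 7, 10], [-30, 11, -7]] · [[-5/3, 1, 5/3], [-1/3, 0, 1/3], [19/3, -4, -22/3]] = [[-4, -1, -6], [2, -2, 5]].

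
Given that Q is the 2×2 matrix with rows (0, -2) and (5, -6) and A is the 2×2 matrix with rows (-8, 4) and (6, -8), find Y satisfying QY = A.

Y = [[6, -4], [4, -2]]

Q is on the left of Y, so left-multiply by Q⁻¹: Y = Q⁻¹A.
det Q = 10; the adjugate gives Q⁻¹ = [[-3/5, 1/5], [-1/2, 0]].
Y = Q⁻¹A = [[-3/5, 1/5], [-1/2, 0]] · [[-8, 4], [6, -8]] = [[6, -4], [4, -2]].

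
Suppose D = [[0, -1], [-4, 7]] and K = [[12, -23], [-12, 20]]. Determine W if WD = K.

W = [[2, -3], [1, 3]]

D is on the right of W, so right-multiply by D⁻¹: W = KD⁻¹.
D has determinant -4; D⁻¹ = [[-7/4, -1/4], [-1, 0]].
W = KD⁻¹ = [[12, -23], [-12, 20]] · [[-7/4, -1/4], [-1, 0]] = [[2, -3], [1, 3]].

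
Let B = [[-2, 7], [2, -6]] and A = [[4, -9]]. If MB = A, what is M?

Right-multiplying both sides by B⁻¹ gives M = AB⁻¹.
det B = -2, so B⁻¹ = [[3, 7/2], [1, 1]].
M = AB⁻¹ = [[4, -9]] · [[3, 7/2], [1, 1]] = [[3, 5]].

M = [[3, 5]]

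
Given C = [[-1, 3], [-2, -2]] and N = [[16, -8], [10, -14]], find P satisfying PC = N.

P = [[-6, -5], [-6, -2]]

Since C sits to the right of P, P = NC⁻¹.
det C = 8; the adjugate gives C⁻¹ = [[-1/4, -3/8], [1/4, -1/8]].
P = NC⁻¹ = [[16, -8], [10, -14]] · [[-1/4, -3/8], [1/4, -1/8]] = [[-6, -5], [-6, -2]].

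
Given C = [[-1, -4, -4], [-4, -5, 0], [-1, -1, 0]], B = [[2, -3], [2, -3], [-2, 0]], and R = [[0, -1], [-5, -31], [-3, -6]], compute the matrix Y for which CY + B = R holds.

CY = R − B = [[-2, 2], [-7, -28], [-1, -6]].
Left-multiplying both sides by C⁻¹ gives Y = C⁻¹(R − B).
det C = 4; the adjugate gives C⁻¹ = [[0, 1, -5], [0, -1, 4], [-1/4, 3/4, -11/4]].
Y = C⁻¹(R − B) = [[-2, 2], [3, 4], [-2, -5]].

Y = [[-2, 2], [3, 4], [-2, -5]]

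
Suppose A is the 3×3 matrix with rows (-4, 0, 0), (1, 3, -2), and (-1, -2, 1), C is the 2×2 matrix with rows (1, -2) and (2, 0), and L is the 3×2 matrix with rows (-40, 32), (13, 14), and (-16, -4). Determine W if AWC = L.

W = [[4, 3], [-1, 5], [4, 4]]

Left-multiply by A⁻¹ and right-multiply by C⁻¹: W = A⁻¹LC⁻¹.
A has determinant 4; A⁻¹ = [[-1/4, 0, 0], [1/4, -1, -2], [1/4, -2, -3]].
det C = 4, so C⁻¹ = [[0, 1/2], [-1/2, 1/4]].
A⁻¹L = [[10, -8], [9, 2], [12, -8]].
W = (A⁻¹L)C⁻¹ = [[4, 3], [-1, 5], [4, 4]].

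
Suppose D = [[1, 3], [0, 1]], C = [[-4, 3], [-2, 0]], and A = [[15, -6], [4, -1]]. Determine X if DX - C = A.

X = [[5, 0], [2, -1]]

DX = A + C = [[11, -3], [2, -1]].
Since D multiplies X on the left, X = D⁻¹(A + C).
det D = 1, so D⁻¹ = [[1, -3], [0, 1]].
X = D⁻¹(A + C) = [[5, 0], [2, -1]].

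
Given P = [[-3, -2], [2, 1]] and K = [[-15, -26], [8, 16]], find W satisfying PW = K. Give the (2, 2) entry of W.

Left-multiplying both sides by P⁻¹ gives W = P⁻¹K.
det P = 1, so P⁻¹ = [[1, 2], [-2, -3]].
W = P⁻¹K = [[1, 2], [-2, -3]] · [[-15, -26], [8, 16]] = [[1, 6], [6, 4]].

4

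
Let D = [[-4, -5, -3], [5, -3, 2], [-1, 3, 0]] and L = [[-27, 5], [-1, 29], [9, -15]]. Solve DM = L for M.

M = [[0, 3], [3, -4], [4, 1]]

Left-multiplying both sides by D⁻¹ gives M = D⁻¹L.
D has determinant -2; D⁻¹ = [[3, 9/2, 19/2], [1, 3/2, 7/2], [-6, -17/2, -37/2]].
M = D⁻¹L = [[3, 9/2, 19/2], [1, 3/2, 7/2], [-6, -17/2, -37/2]] · [[-27, 5], [-1, 29], [9, -15]] = [[0, 3], [3, -4], [4, 1]].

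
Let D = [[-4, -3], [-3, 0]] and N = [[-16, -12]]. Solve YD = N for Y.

D is on the right of Y, so right-multiply by D⁻¹: Y = ND⁻¹.
det D = -9; the adjugate gives D⁻¹ = [[0, -1/3], [-1/3, 4/9]].
Y = ND⁻¹ = [[-16, -12]] · [[0, -1/3], [-1/3, 4/9]] = [[4, 0]].

Y = [[4, 0]]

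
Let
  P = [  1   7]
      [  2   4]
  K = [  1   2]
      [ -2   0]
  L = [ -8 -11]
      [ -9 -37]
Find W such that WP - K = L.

W = [[1, -4], [-3, -4]]

WP = L + K = [[-7, -9], [-11, -37]].
Since P sits to the right of W, W = (L + K)P⁻¹.
det P = -10, so P⁻¹ = [[-2/5, 7/10], [1/5, -1/10]].
W = (L + K)P⁻¹ = [[1, -4], [-3, -4]].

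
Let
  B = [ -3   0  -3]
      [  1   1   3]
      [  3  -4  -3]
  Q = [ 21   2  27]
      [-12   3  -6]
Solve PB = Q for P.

Since B sits to the right of P, P = QB⁻¹.
det B = -6; the adjugate gives B⁻¹ = [[-3/2, -2, -1/2], [-2, -3, -1], [7/6, 2, 1/2]].
P = QB⁻¹ = [[21, 2, 27], [-12, 3, -6]] · [[-3/2, -2, -1/2], [-2, -3, -1], [7/6, 2, 1/2]] = [[-4, 6, 1], [5, 3, 0]].

P = [[-4, 6, 1], [5, 3, 0]]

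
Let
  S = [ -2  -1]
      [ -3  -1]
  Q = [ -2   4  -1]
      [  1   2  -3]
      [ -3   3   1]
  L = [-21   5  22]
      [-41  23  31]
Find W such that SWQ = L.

W = [[-5, 4, -2], [3, 2, 5]]

Left-multiply by S⁻¹ and right-multiply by Q⁻¹: W = S⁻¹LQ⁻¹.
det S = -1, so S⁻¹ = [[1, -1], [-3, 2]].
Q has determinant 1; Q⁻¹ = [[11, -7, -10], [8, -5, -7], [9, -6, -8]].
S⁻¹L = [[20, -18, -9], [-19, 31, -4]].
W = (S⁻¹L)Q⁻¹ = [[-5, 4, -2], [3, 2, 5]].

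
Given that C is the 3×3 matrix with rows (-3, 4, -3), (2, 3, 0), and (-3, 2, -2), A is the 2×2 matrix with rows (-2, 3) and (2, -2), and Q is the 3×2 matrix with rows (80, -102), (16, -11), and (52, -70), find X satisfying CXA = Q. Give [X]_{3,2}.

Left-multiply by C⁻¹ and right-multiply by A⁻¹: X = C⁻¹QA⁻¹.
det C = -5, so C⁻¹ = [[6/5, -2/5, -9/5], [-4/5, 3/5, 6/5], [-13/5, 6/5, 17/5]].
det A = -2; the adjugate gives A⁻¹ = [[1, 3/2], [1, 1]].
C⁻¹Q = [[-4, 8], [8, -9], [-12, 14]].
X = (C⁻¹Q)A⁻¹ = [[4, 2], [-1, 3], [2, -4]].

-4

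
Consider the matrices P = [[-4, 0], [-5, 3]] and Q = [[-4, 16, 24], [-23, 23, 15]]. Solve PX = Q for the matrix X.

Since P multiplies X on the left, X = P⁻¹Q.
P has determinant -12; P⁻¹ = [[-1/4, 0], [-5/12, 1/3]].
X = P⁻¹Q = [[-1/4, 0], [-5/12, 1/3]] · [[-4, 16, 24], [-23, 23, 15]] = [[1, -4, -6], [-6, 1, -5]].

X = [[1, -4, -6], [-6, 1, -5]]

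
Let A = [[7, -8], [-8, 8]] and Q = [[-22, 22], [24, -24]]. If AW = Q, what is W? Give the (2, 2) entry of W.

A is on the left of W, so left-multiply by A⁻¹: W = A⁻¹Q.
det A = -8, so A⁻¹ = [[-1, -1], [-1, -7/8]].
W = A⁻¹Q = [[-1, -1], [-1, -7/8]] · [[-22, 22], [24, -24]] = [[-2, 2], [1, -1]].

-1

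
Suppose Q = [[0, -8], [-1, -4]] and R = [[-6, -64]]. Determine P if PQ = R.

P = [[5, 6]]

Right-multiplying both sides by Q⁻¹ gives P = RQ⁻¹.
Q has determinant -8; Q⁻¹ = [[1/2, -1], [-1/8, 0]].
P = RQ⁻¹ = [[-6, -64]] · [[1/2, -1], [-1/8, 0]] = [[5, 6]].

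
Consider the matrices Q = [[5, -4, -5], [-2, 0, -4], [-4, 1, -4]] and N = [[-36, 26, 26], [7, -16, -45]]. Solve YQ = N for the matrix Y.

Q is on the right of Y, so right-multiply by Q⁻¹: Y = NQ⁻¹.
det Q = -2; the adjugate gives Q⁻¹ = [[-2, 21/2, -8], [-4, 20, -15], [1, -11/2, 4]].
Y = NQ⁻¹ = [[-36, 26, 26], [7, -16, -45]] · [[-2, 21/2, -8], [-4, 20, -15], [1, -11/2, 4]] = [[-6, -1, 2], [5, 1, 4]].

Y = [[-6, -1, 2], [5, 1, 4]]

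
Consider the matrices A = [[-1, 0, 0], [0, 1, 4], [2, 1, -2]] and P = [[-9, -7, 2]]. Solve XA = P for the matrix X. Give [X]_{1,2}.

Since A sits to the right of X, X = PA⁻¹.
A has determinant 6; A⁻¹ = [[-1, 0, 0], [4/3, 1/3, 2/3], [-1/3, 1/6, -1/6]].
X = PA⁻¹ = [[-9, -7, 2]] · [[-1, 0, 0], [4/3, 1/3, 2/3], [-1/3, 1/6, -1/6]] = [[-1, -2, -5]].

-2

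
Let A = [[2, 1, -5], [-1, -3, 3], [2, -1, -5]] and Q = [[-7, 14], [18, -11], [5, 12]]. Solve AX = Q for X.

X = [[-3, -1], [-6, 1], [-1, -3]]

Left-multiplying both sides by A⁻¹ gives X = A⁻¹Q.
det A = 2, so A⁻¹ = [[9, 5, -6], [1/2, 0, -1/2], [7/2, 2, -5/2]].
X = A⁻¹Q = [[9, 5, -6], [1/2, 0, -1/2], [7/2, 2, -5/2]] · [[-7, 14], [18, -11], [5, 12]] = [[-3, -1], [-6, 1], [-1, -3]].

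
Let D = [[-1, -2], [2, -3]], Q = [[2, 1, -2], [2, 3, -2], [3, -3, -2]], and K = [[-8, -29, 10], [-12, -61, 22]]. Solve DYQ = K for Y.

Y = [[-5, 2, 2], [2, 3, -2]]

Y = D⁻¹KQ⁻¹ (apply D⁻¹ on the left and Q⁻¹ on the right).
D has determinant 7; D⁻¹ = [[-3/7, 2/7], [-2/7, -1/7]].
Q has determinant 4; Q⁻¹ = [[-3, 2, 1], [-1/2, 1/2, 0], [-15/4, 9/4, 1]].
D⁻¹K = [[0, -5, 2], [4, 17, -6]].
Y = (D⁻¹K)Q⁻¹ = [[-5, 2, 2], [2, 3, -2]].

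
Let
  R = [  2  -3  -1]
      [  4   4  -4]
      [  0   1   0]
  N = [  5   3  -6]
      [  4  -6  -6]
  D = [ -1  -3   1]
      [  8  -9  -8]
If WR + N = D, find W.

WR = D − N = [[-6, -6, 7], [4, -3, -2]].
Right-multiplying both sides by R⁻¹ gives W = (D − N)R⁻¹.
det R = 4, so R⁻¹ = [[1, -1/4, 4], [0, 0, 1], [1, -1/2, 5]].
W = (D − N)R⁻¹ = [[1, -2, 5], [2, 0, 3]].

W = [[1, -2, 5], [2, 0, 3]]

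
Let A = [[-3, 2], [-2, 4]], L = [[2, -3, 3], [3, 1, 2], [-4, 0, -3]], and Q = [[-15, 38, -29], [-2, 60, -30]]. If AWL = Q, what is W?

W = A⁻¹QL⁻¹ (apply A⁻¹ on the left and L⁻¹ on the right).
A has determinant -8; A⁻¹ = [[-1/2, 1/4], [-1/4, 3/8]].
det L = 3; the adjugate gives L⁻¹ = [[-1, -3, -3], [1/3, 2, 5/3], [4/3, 4, 11/3]].
A⁻¹Q = [[7, -4, 7], [3, 13, -4]].
W = (A⁻¹Q)L⁻¹ = [[1, -1, -2], [-4, 1, -2]].

W = [[1, -1, -2], [-4, 1, -2]]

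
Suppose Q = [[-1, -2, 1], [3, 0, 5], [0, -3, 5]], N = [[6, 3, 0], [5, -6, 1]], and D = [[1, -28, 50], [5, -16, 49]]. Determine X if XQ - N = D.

XQ = D + N = [[7, -25, 50], [10, -22, 50]].
Since Q sits to the right of X, X = (D + N)Q⁻¹.
det Q = 6, so Q⁻¹ = [[5/2, 7/6, -5/3], [-5/2, -5/6, 4/3], [-3/2, -1/2, 1]].
X = (D + N)Q⁻¹ = [[5, 4, 5], [5, 5, 4]].

X = [[5, 4, 5], [5, 5, 4]]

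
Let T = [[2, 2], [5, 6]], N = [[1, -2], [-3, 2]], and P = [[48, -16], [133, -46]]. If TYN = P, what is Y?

Y = [[-4, -5], [-2, -5]]

Isolating Y: multiply by T⁻¹ from the left and N⁻¹ from the right, so Y = T⁻¹PN⁻¹.
T has determinant 2; T⁻¹ = [[3, -1], [-5/2, 1]].
det N = -4, so N⁻¹ = [[-1/2, -1/2], [-3/4, -1/4]].
T⁻¹P = [[11, -2], [13, -6]].
Y = (T⁻¹P)N⁻¹ = [[-4, -5], [-2, -5]].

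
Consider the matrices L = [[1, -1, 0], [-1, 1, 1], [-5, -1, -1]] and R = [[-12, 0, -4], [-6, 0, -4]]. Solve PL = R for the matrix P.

L is on the right of P, so right-multiply by L⁻¹: P = RL⁻¹.
det L = 6, so L⁻¹ = [[0, -1/6, -1/6], [-1, -1/6, -1/6], [1, 1, 0]].
P = RL⁻¹ = [[-12, 0, -4], [-6, 0, -4]] · [[0, -1/6, -1/6], [-1, -1/6, -1/6], [1, 1, 0]] = [[-4, -2, 2], [-4, -3, 1]].

P = [[-4, -2, 2], [-4, -3, 1]]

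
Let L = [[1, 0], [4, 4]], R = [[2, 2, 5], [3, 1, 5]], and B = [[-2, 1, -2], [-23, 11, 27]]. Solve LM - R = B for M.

M = [[0, 3, 3], [-5, 0, 5]]

LM = B + R = [[0, 3, 3], [-20, 12, 32]].
Since L multiplies M on the left, M = L⁻¹(B + R).
det L = 4, so L⁻¹ = [[1, 0], [-1, 1/4]].
M = L⁻¹(B + R) = [[0, 3, 3], [-5, 0, 5]].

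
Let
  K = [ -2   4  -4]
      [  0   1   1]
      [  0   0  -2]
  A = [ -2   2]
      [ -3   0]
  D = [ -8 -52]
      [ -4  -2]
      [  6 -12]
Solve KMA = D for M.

M = [[-1, -2], [-4, 3], [3, -1]]

M = K⁻¹DA⁻¹ (apply K⁻¹ on the left and A⁻¹ on the right).
det K = 4; the adjugate gives K⁻¹ = [[-1/2, 2, 2], [0, 1, 1/2], [0, 0, -1/2]].
det A = 6, so A⁻¹ = [[0, -1/3], [1/2, -1/3]].
K⁻¹D = [[8, -2], [-1, -8], [-3, 6]].
M = (K⁻¹D)A⁻¹ = [[-1, -2], [-4, 3], [3, -1]].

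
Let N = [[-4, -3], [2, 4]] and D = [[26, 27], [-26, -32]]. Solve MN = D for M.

N is on the right of M, so right-multiply by N⁻¹: M = DN⁻¹.
det N = -10, so N⁻¹ = [[-2/5, -3/10], [1/5, 2/5]].
M = DN⁻¹ = [[26, 27], [-26, -32]] · [[-2/5, -3/10], [1/5, 2/5]] = [[-5, 3], [4, -5]].

M = [[-5, 3], [4, -5]]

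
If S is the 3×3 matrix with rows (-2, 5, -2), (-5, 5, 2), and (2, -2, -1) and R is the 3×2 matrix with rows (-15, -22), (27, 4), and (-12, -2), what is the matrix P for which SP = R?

P = [[-6, -6], [-3, -6], [6, 2]]

Since S multiplies P on the left, P = S⁻¹R.
det S = -3; the adjugate gives S⁻¹ = [[1/3, -3, -20/3], [1/3, -2, -14/3], [0, -2, -5]].
P = S⁻¹R = [[1/3, -3, -20/3], [1/3, -2, -14/3], [0, -2, -5]] · [[-15, -22], [27, 4], [-12, -2]] = [[-6, -6], [-3, -6], [6, 2]].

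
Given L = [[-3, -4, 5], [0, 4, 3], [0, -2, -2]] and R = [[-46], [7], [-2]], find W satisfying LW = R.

Since L multiplies W on the left, W = L⁻¹R.
L has determinant 6; L⁻¹ = [[-1/3, -3, -16/3], [0, 1, 3/2], [0, -1, -2]].
W = L⁻¹R = [[-1/3, -3, -16/3], [0, 1, 3/2], [0, -1, -2]] · [[-46], [7], [-2]] = [[5], [4], [-3]].

W = [[5], [4], [-3]]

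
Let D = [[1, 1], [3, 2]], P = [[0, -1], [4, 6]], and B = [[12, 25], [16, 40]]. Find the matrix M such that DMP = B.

M = [[-2, -2], [-5, 5]]

Isolating M: multiply by D⁻¹ from the left and P⁻¹ from the right, so M = D⁻¹BP⁻¹.
det D = -1; the adjugate gives D⁻¹ = [[-2, 1], [3, -1]].
P has determinant 4; P⁻¹ = [[3/2, 1/4], [-1, 0]].
D⁻¹B = [[-8, -10], [20, 35]].
M = (D⁻¹B)P⁻¹ = [[-2, -2], [-5, 5]].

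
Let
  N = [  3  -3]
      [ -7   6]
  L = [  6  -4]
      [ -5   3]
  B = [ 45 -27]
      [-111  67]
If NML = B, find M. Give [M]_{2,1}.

1

Left-multiply by N⁻¹ and right-multiply by L⁻¹: M = N⁻¹BL⁻¹.
det N = -3; the adjugate gives N⁻¹ = [[-2, -1], [-7/3, -1]].
L has determinant -2; L⁻¹ = [[-3/2, -2], [-5/2, -3]].
N⁻¹B = [[21, -13], [6, -4]].
M = (N⁻¹B)L⁻¹ = [[1, -3], [1, 0]].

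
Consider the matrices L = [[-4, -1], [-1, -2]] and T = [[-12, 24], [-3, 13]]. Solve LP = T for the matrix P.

P = [[3, -5], [0, -4]]

Left-multiplying both sides by L⁻¹ gives P = L⁻¹T.
det L = 7; the adjugate gives L⁻¹ = [[-2/7, 1/7], [1/7, -4/7]].
P = L⁻¹T = [[-2/7, 1/7], [1/7, -4/7]] · [[-12, 24], [-3, 13]] = [[3, -5], [0, -4]].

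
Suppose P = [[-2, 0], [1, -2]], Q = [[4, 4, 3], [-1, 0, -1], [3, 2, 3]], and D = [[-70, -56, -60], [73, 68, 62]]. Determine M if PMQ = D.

Isolating M: multiply by P⁻¹ from the left and Q⁻¹ from the right, so M = P⁻¹DQ⁻¹.
P has determinant 4; P⁻¹ = [[-1/2, 0], [-1/4, -1/2]].
det Q = 2; the adjugate gives Q⁻¹ = [[1, -3, -2], [0, 3/2, 1/2], [-1, 2, 2]].
P⁻¹D = [[35, 28, 30], [-19, -20, -16]].
M = (P⁻¹D)Q⁻¹ = [[5, -3, 4], [-3, -5, -4]].

M = [[5, -3, 4], [-3, -5, -4]]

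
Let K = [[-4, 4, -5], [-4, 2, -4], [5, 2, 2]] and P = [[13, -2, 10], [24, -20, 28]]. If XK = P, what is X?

X = [[0, -2, 1], [-4, -2, 0]]

Since K sits to the right of X, X = PK⁻¹.
det K = -6, so K⁻¹ = [[-2, 3, 1], [2, -17/6, -2/3], [3, -14/3, -4/3]].
X = PK⁻¹ = [[13, -2, 10], [24, -20, 28]] · [[-2, 3, 1], [2, -17/6, -2/3], [3, -14/3, -4/3]] = [[0, -2, 1], [-4, -2, 0]].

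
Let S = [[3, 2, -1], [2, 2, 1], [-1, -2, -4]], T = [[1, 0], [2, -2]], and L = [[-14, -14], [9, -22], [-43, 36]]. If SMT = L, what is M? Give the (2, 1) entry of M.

-4

Isolating M: multiply by S⁻¹ from the left and T⁻¹ from the right, so M = S⁻¹LT⁻¹.
S has determinant -2; S⁻¹ = [[3, -5, -2], [-7/2, 13/2, 5/2], [1, -2, -1]].
T has determinant -2; T⁻¹ = [[1, 0], [1, -1/2]].
S⁻¹L = [[-1, -4], [0, -4], [11, -6]].
M = (S⁻¹L)T⁻¹ = [[-5, 2], [-4, 2], [5, 3]].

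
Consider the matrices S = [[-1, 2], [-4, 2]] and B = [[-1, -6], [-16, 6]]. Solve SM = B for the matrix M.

Since S multiplies M on the left, M = S⁻¹B.
det S = 6; the adjugate gives S⁻¹ = [[1/3, -1/3], [2/3, -1/6]].
M = S⁻¹B = [[1/3, -1/3], [2/3, -1/6]] · [[-1, -6], [-16, 6]] = [[5, -4], [2, -5]].

M = [[5, -4], [2, -5]]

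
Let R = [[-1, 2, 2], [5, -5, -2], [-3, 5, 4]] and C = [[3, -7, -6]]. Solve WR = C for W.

Right-multiplying both sides by R⁻¹ gives W = CR⁻¹.
det R = 2; the adjugate gives R⁻¹ = [[-5, 1, 3], [-7, 1, 4], [5, -1/2, -5/2]].
W = CR⁻¹ = [[3, -7, -6]] · [[-5, 1, 3], [-7, 1, 4], [5, -1/2, -5/2]] = [[4, -1, -4]].

W = [[4, -1, -4]]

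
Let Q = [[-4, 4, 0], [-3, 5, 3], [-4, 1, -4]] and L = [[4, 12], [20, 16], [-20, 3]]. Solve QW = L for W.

Q is on the left of W, so left-multiply by Q⁻¹: W = Q⁻¹L.
det Q = -4, so Q⁻¹ = [[23/4, -4, -3], [6, -4, -3], [-17/4, 3, 2]].
W = Q⁻¹L = [[23/4, -4, -3], [6, -4, -3], [-17/4, 3, 2]] · [[4, 12], [20, 16], [-20, 3]] = [[3, -4], [4, -1], [3, 3]].

W = [[3, -4], [4, -1], [3, 3]]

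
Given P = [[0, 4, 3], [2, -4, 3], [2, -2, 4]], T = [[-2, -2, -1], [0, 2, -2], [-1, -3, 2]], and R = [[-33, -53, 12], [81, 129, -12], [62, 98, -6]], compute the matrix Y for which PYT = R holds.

Y = [[-2, -4, -5], [5, -2, 2], [-4, 5, 3]]

Left-multiply by P⁻¹ and right-multiply by T⁻¹: Y = P⁻¹RT⁻¹.
P has determinant 4; P⁻¹ = [[-5/2, -11/2, 6], [-1/2, -3/2, 3/2], [1, 2, -2]].
T has determinant -2; T⁻¹ = [[1, -7/2, -3], [-1, 5/2, 2], [-1, 2, 2]].
P⁻¹R = [[9, 11, 0], [-12, -20, 3], [5, 9, 0]].
Y = (P⁻¹R)T⁻¹ = [[-2, -4, -5], [5, -2, 2], [-4, 5, 3]].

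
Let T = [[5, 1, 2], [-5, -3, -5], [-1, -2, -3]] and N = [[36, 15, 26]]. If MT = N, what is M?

T is on the right of M, so right-multiply by T⁻¹: M = NT⁻¹.
det T = -1, so T⁻¹ = [[1, 1, -1], [10, 13, -15], [-7, -9, 10]].
M = NT⁻¹ = [[36, 15, 26]] · [[1, 1, -1], [10, 13, -15], [-7, -9, 10]] = [[4, -3, -1]].

M = [[4, -3, -1]]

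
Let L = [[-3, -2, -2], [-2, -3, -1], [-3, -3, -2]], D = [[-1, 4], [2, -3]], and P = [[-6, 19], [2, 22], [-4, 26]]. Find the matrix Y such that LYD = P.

Isolating Y: multiply by L⁻¹ from the left and D⁻¹ from the right, so Y = L⁻¹PD⁻¹.
det L = -1, so L⁻¹ = [[-3, -2, 4], [1, 0, -1], [3, 3, -5]].
det D = -5; the adjugate gives D⁻¹ = [[3/5, 4/5], [2/5, 1/5]].
L⁻¹P = [[-2, 3], [-2, -7], [8, -7]].
Y = (L⁻¹P)D⁻¹ = [[0, -1], [-4, -3], [2, 5]].

Y = [[0, -1], [-4, -3], [2, 5]]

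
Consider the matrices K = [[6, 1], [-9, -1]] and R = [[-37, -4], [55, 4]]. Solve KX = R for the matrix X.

X = [[-6, 0], [-1, -4]]

Since K multiplies X on the left, X = K⁻¹R.
K has determinant 3; K⁻¹ = [[-1/3, -1/3], [3, 2]].
X = K⁻¹R = [[-1/3, -1/3], [3, 2]] · [[-37, -4], [55, 4]] = [[-6, 0], [-1, -4]].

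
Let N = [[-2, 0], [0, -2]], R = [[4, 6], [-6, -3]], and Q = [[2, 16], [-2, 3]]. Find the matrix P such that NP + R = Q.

P = [[1, -5], [-2, -3]]

NP = Q − R = [[-2, 10], [4, 6]].
N is on the left of P, so left-multiply by N⁻¹: P = N⁻¹(Q − R).
N has determinant 4; N⁻¹ = [[-1/2, 0], [0, -1/2]].
P = N⁻¹(Q − R) = [[1, -5], [-2, -3]].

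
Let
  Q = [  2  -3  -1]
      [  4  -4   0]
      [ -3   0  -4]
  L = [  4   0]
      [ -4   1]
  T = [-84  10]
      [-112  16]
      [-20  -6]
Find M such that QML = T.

M = [[-3, 2], [0, -2], [5, 0]]

Left-multiply by Q⁻¹ and right-multiply by L⁻¹: M = Q⁻¹TL⁻¹.
det Q = -4; the adjugate gives Q⁻¹ = [[-4, 3, 1], [-4, 11/4, 1], [3, -9/4, -1]].
det L = 4; the adjugate gives L⁻¹ = [[1/4, 0], [1, 1]].
Q⁻¹T = [[-20, 2], [8, -2], [20, 0]].
M = (Q⁻¹T)L⁻¹ = [[-3, 2], [0, -2], [5, 0]].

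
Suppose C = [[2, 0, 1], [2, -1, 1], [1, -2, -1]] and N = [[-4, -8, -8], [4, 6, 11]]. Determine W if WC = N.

W = [[-4, 0, 4], [-1, 6, -6]]

Since C sits to the right of W, W = NC⁻¹.
det C = 3; the adjugate gives C⁻¹ = [[1, -2/3, 1/3], [1, -1, 0], [-1, 4/3, -2/3]].
W = NC⁻¹ = [[-4, -8, -8], [4, 6, 11]] · [[1, -2/3, 1/3], [1, -1, 0], [-1, 4/3, -2/3]] = [[-4, 0, 4], [-1, 6, -6]].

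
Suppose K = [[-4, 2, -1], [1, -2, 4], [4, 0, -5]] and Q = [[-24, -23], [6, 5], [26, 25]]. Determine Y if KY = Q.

Left-multiplying both sides by K⁻¹ gives Y = K⁻¹Q.
K has determinant -6; K⁻¹ = [[-5/3, -5/3, -1], [-7/2, -4, -5/2], [-4/3, -4/3, -1]].
Y = K⁻¹Q = [[-5/3, -5/3, -1], [-7/2, -4, -5/2], [-4/3, -4/3, -1]] · [[-24, -23], [6, 5], [26, 25]] = [[4, 5], [-5, -2], [-2, -1]].

Y = [[4, 5], [-5, -2], [-2, -1]]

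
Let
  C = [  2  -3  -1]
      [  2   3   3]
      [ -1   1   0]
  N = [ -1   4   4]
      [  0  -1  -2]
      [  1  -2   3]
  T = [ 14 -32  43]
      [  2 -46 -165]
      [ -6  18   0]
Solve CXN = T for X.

X = [[-4, 1, 0], [-2, -1, -4], [-5, -5, -5]]

Isolating X: multiply by C⁻¹ from the left and N⁻¹ from the right, so X = C⁻¹TN⁻¹.
det C = -2; the adjugate gives C⁻¹ = [[3/2, 1/2, 3], [3/2, 1/2, 4], [-5/2, -1/2, -6]].
det N = 3; the adjugate gives N⁻¹ = [[-7/3, -20/3, -4/3], [-2/3, -7/3, -2/3], [1/3, 2/3, 1/3]].
C⁻¹T = [[4, -17, -18], [-2, 1, -18], [0, -5, -25]].
X = (C⁻¹T)N⁻¹ = [[-4, 1, 0], [-2, -1, -4], [-5, -5, -5]].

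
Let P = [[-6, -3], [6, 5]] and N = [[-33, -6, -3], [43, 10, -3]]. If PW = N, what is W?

Left-multiplying both sides by P⁻¹ gives W = P⁻¹N.
P has determinant -12; P⁻¹ = [[-5/12, -1/4], [1/2, 1/2]].
W = P⁻¹N = [[-5/12, -1/4], [1/2, 1/2]] · [[-33, -6, -3], [43, 10, -3]] = [[3, 0, 2], [5, 2, -3]].

W = [[3, 0, 2], [5, 2, -3]]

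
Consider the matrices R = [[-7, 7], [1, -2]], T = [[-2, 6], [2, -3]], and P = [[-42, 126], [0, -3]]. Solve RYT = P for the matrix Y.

Y = [[-5, 1], [-2, 1]]

Isolating Y: multiply by R⁻¹ from the left and T⁻¹ from the right, so Y = R⁻¹PT⁻¹.
det R = 7; the adjugate gives R⁻¹ = [[-2/7, -1], [-1/7, -1]].
det T = -6, so T⁻¹ = [[1/2, 1], [1/3, 1/3]].
R⁻¹P = [[12, -33], [6, -15]].
Y = (R⁻¹P)T⁻¹ = [[-5, 1], [-2, 1]].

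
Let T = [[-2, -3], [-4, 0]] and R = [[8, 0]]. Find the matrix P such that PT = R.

P = [[0, -2]]

T is on the right of P, so right-multiply by T⁻¹: P = RT⁻¹.
det T = -12, so T⁻¹ = [[0, -1/4], [-1/3, 1/6]].
P = RT⁻¹ = [[8, 0]] · [[0, -1/4], [-1/3, 1/6]] = [[0, -2]].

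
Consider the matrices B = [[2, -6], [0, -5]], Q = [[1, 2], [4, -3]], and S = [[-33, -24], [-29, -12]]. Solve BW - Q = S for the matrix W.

W = [[-1, -2], [5, 3]]

BW = S + Q = [[-32, -22], [-25, -15]].
B is on the left of W, so left-multiply by B⁻¹: W = B⁻¹(S + Q).
B has determinant -10; B⁻¹ = [[1/2, -3/5], [0, -1/5]].
W = B⁻¹(S + Q) = [[-1, -2], [5, 3]].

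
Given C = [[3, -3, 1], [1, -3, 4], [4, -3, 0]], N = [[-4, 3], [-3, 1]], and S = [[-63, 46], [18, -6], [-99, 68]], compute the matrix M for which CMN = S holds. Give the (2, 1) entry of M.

-3

Isolating M: multiply by C⁻¹ from the left and N⁻¹ from the right, so M = C⁻¹SN⁻¹.
det C = -3; the adjugate gives C⁻¹ = [[-4, 1, 3], [-16/3, 4/3, 11/3], [-3, 1, 2]].
det N = 5, so N⁻¹ = [[1/5, -3/5], [3/5, -4/5]].
C⁻¹S = [[-27, 14], [-3, -4], [9, -8]].
M = (C⁻¹S)N⁻¹ = [[3, 5], [-3, 5], [-3, 1]].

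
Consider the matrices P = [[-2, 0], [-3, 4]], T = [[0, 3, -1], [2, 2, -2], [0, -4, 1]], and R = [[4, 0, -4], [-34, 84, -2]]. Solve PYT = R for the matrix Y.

Y = [[-2, -1, -2], [5, -5, -4]]

Left-multiply by P⁻¹ and right-multiply by T⁻¹: Y = P⁻¹RT⁻¹.
det P = -8, so P⁻¹ = [[-1/2, 0], [-3/8, 1/4]].
det T = 2, so T⁻¹ = [[-3, 1/2, -2], [-1, 0, -1], [-4, 0, -3]].
P⁻¹R = [[-2, 0, 2], [-10, 21, 1]].
Y = (P⁻¹R)T⁻¹ = [[-2, -1, -2], [5, -5, -4]].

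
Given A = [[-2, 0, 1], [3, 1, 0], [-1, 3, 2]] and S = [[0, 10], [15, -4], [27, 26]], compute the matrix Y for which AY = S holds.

Left-multiplying both sides by A⁻¹ gives Y = A⁻¹S.
A has determinant 6; A⁻¹ = [[1/3, 1/2, -1/6], [-1, -1/2, 1/2], [5/3, 1, -1/3]].
Y = A⁻¹S = [[1/3, 1/2, -1/6], [-1, -1/2, 1/2], [5/3, 1, -1/3]] · [[0, 10], [15, -4], [27, 26]] = [[3, -3], [6, 5], [6, 4]].

Y = [[3, -3], [6, 5], [6, 4]]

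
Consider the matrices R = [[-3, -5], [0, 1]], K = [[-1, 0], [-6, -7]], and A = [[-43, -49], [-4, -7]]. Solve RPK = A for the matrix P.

P = R⁻¹AK⁻¹ (apply R⁻¹ on the left and K⁻¹ on the right).
det R = -3, so R⁻¹ = [[-1/3, -5/3], [0, 1]].
det K = 7, so K⁻¹ = [[-1, 0], [6/7, -1/7]].
R⁻¹A = [[21, 28], [-4, -7]].
P = (R⁻¹A)K⁻¹ = [[3, -4], [-2, 1]].

P = [[3, -4], [-2, 1]]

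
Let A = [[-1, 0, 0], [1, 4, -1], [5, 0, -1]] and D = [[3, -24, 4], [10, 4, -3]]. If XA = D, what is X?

X = [[1, -6, 2], [1, 1, 2]]

A is on the right of X, so right-multiply by A⁻¹: X = DA⁻¹.
A has determinant 4; A⁻¹ = [[-1, 0, 0], [-1, 1/4, -1/4], [-5, 0, -1]].
X = DA⁻¹ = [[3, -24, 4], [10, 4, -3]] · [[-1, 0, 0], [-1, 1/4, -1/4], [-5, 0, -1]] = [[1, -6, 2], [1, 1, 2]].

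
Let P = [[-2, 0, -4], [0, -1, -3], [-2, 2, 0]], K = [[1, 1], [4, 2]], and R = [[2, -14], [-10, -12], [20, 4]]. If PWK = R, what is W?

Isolating W: multiply by P⁻¹ from the left and K⁻¹ from the right, so W = P⁻¹RK⁻¹.
det P = -4, so P⁻¹ = [[-3/2, 2, 1], [-3/2, 2, 3/2], [1/2, -1, -1/2]].
det K = -2, so K⁻¹ = [[-1, 1/2], [2, -1/2]].
P⁻¹R = [[-3, 1], [7, 3], [1, 3]].
W = (P⁻¹R)K⁻¹ = [[5, -2], [-1, 2], [5, -1]].

W = [[5, -2], [-1, 2], [5, -1]]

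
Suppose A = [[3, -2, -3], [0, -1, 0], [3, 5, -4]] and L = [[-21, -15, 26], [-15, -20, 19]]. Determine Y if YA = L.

A is on the right of Y, so right-multiply by A⁻¹: Y = LA⁻¹.
A has determinant 3; A⁻¹ = [[4/3, -23/3, -1], [0, -1, 0], [1, -7, -1]].
Y = LA⁻¹ = [[-21, -15, 26], [-15, -20, 19]] · [[4/3, -23/3, -1], [0, -1, 0], [1, -7, -1]] = [[-2, -6, -5], [-1, 2, -4]].

Y = [[-2, -6, -5], [-1, 2, -4]]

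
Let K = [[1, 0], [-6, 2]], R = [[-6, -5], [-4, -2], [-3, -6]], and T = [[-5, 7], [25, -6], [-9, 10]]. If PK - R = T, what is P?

PK = T + R = [[-11, 2], [21, -8], [-12, 4]].
Right-multiplying both sides by K⁻¹ gives P = (T + R)K⁻¹.
det K = 2; the adjugate gives K⁻¹ = [[1, 0], [3, 1/2]].
P = (T + R)K⁻¹ = [[-5, 1], [-3, -4], [0, 2]].

P = [[-5, 1], [-3, -4], [0, 2]]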